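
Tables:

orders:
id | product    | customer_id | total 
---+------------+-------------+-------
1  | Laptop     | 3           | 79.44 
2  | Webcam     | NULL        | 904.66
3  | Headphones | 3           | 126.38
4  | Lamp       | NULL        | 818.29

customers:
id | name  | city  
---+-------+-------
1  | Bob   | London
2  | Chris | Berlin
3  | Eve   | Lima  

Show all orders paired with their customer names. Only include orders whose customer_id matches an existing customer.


INNER JOIN keeps only orders rows whose customer_id matches an id in customers. Walk through each order:
  - order 1 (Laptop): customer_id=3 -> matches Eve
  - order 2 (Webcam): customer_id=NULL, no match -> dropped
  - order 3 (Headphones): customer_id=3 -> matches Eve
  - order 4 (Lamp): customer_id=NULL, no match -> dropped
So 2 of 4 rows are dropped.

SQL:
SELECT a.product, b.name AS customer
FROM orders a
INNER JOIN customers b ON a.customer_id = b.id

Result:
product    | customer
-----------+---------
Laptop     | Eve     
Headphones | Eve     


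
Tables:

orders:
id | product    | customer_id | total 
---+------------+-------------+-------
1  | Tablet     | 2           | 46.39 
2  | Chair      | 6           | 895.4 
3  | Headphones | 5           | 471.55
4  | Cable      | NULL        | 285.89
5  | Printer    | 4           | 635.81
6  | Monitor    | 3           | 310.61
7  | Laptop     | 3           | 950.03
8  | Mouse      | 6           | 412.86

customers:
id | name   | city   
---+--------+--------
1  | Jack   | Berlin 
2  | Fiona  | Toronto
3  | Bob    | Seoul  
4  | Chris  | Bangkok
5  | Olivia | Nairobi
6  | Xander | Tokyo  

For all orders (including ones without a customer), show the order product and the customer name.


LEFT JOIN keeps every row from orders (the left table); where customer_id has no match in customers, the customer columns become NULL. Walk through each order:
  - order 1 (Tablet): customer_id=2 -> matches Fiona
  - order 2 (Chair): customer_id=6 -> matches Xander
  - order 3 (Headphones): customer_id=5 -> matches Olivia
  - order 4 (Cable): customer_id=NULL, no match -> kept with NULL
  - order 5 (Printer): customer_id=4 -> matches Chris
  - order 6 (Monitor): customer_id=3 -> matches Bob
  - order 7 (Laptop): customer_id=3 -> matches Bob
  - order 8 (Mouse): customer_id=6 -> matches Xander
All 8 rows appear; 1 has NULL customer.

SQL:
SELECT a.product, b.name AS customer
FROM orders a
LEFT JOIN customers b ON a.customer_id = b.id

Result:
product    | customer
-----------+---------
Tablet     | Fiona   
Chair      | Xander  
Headphones | Olivia  
Cable      | NULL    
Printer    | Chris   
Monitor    | Bob     
Laptop     | Bob     
Mouse      | Xander  


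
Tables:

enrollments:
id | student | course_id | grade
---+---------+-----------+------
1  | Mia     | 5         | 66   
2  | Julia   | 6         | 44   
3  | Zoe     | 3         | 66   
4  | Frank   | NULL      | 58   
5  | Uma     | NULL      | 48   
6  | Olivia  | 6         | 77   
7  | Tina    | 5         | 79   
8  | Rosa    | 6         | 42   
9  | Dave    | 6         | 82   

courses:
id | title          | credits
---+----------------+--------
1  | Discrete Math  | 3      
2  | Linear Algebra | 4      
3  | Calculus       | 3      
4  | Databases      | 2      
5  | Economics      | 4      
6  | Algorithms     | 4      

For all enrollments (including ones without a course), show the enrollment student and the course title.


LEFT JOIN keeps every row from enrollments (the left table); where course_id has no match in courses, the course columns become NULL. Walk through each enrollment:
  - enrollment 1 (Mia): course_id=5 -> matches Economics
  - enrollment 2 (Julia): course_id=6 -> matches Algorithms
  - enrollment 3 (Zoe): course_id=3 -> matches Calculus
  - enrollment 4 (Frank): course_id=NULL, no match -> kept with NULL
  - enrollment 5 (Uma): course_id=NULL, no match -> kept with NULL
  - enrollment 6 (Olivia): course_id=6 -> matches Algorithms
  - enrollment 7 (Tina): course_id=5 -> matches Economics
  - enrollment 8 (Rosa): course_id=6 -> matches Algorithms
  - enrollment 9 (Dave): course_id=6 -> matches Algorithms
All 9 rows appear; 2 have NULL course.

SQL:
SELECT a.student, b.title AS course
FROM enrollments a
LEFT JOIN courses b ON a.course_id = b.id

Result:
student | course    
--------+-----------
Mia     | Economics 
Julia   | Algorithms
Zoe     | Calculus  
Frank   | NULL      
Uma     | NULL      
Olivia  | Algorithms
Tina    | Economics 
Rosa    | Algorithms
Dave    | Algorithms


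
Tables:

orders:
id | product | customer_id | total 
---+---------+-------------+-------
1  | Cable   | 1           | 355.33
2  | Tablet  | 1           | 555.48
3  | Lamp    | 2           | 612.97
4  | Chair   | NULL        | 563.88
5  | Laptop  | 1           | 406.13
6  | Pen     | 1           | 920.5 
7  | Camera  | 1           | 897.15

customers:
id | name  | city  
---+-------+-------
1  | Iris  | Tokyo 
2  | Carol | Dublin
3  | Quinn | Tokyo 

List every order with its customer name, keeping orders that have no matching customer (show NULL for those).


LEFT JOIN keeps every row from orders (the left table); where customer_id has no match in customers, the customer columns become NULL. Walk through each order:
  - order 1 (Cable): customer_id=1 -> matches Iris
  - order 2 (Tablet): customer_id=1 -> matches Iris
  - order 3 (Lamp): customer_id=2 -> matches Carol
  - order 4 (Chair): customer_id=NULL, no match -> kept with NULL
  - order 5 (Laptop): customer_id=1 -> matches Iris
  - order 6 (Pen): customer_id=1 -> matches Iris
  - order 7 (Camera): customer_id=1 -> matches Iris
All 7 rows appear; 1 has NULL customer.

SQL:
SELECT a.product, b.name AS customer
FROM orders a
LEFT JOIN customers b ON a.customer_id = b.id

Result:
product | customer
--------+---------
Cable   | Iris    
Tablet  | Iris    
Lamp    | Carol   
Chair   | NULL    
Laptop  | Iris    
Pen     | Iris    
Camera  | Iris    


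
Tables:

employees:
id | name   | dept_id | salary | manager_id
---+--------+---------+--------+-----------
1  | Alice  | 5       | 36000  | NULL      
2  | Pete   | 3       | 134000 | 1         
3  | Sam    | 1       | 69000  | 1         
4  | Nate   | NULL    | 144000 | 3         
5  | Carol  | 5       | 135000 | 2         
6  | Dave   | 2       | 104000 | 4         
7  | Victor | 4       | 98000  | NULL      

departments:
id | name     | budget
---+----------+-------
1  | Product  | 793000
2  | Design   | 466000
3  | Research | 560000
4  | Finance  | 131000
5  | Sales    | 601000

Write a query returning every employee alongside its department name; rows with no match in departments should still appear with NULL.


LEFT JOIN keeps every row from employees (the left table); where dept_id has no match in departments, the department columns become NULL. Walk through each employee:
  - employee 1 (Alice): dept_id=5 -> matches Sales
  - employee 2 (Pete): dept_id=3 -> matches Research
  - employee 3 (Sam): dept_id=1 -> matches Product
  - employee 4 (Nate): dept_id=NULL, no match -> kept with NULL
  - employee 5 (Carol): dept_id=5 -> matches Sales
  - employee 6 (Dave): dept_id=2 -> matches Design
  - employee 7 (Victor): dept_id=4 -> matches Finance
All 7 rows appear; 1 has NULL department.

SQL:
SELECT a.name, b.name AS department
FROM employees a
LEFT JOIN departments b ON a.dept_id = b.id

Result:
name   | department
-------+-----------
Alice  | Sales     
Pete   | Research  
Sam    | Product   
Nate   | NULL      
Carol  | Sales     
Dave   | Design    
Victor | Finance   


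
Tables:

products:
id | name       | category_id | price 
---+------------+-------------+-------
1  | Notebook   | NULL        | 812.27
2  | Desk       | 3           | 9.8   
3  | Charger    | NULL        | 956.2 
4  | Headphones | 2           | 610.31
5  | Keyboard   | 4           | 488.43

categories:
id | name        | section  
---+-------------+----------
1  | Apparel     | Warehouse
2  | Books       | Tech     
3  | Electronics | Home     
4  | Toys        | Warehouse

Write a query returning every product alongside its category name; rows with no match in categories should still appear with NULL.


LEFT JOIN keeps every row from products (the left table); where category_id has no match in categories, the category columns become NULL. Walk through each product:
  - product 1 (Notebook): category_id=NULL, no match -> kept with NULL
  - product 2 (Desk): category_id=3 -> matches Electronics
  - product 3 (Charger): category_id=NULL, no match -> kept with NULL
  - product 4 (Headphones): category_id=2 -> matches Books
  - product 5 (Keyboard): category_id=4 -> matches Toys
All 5 rows appear; 2 have NULL category.

SQL:
SELECT a.name, b.name AS category
FROM products a
LEFT JOIN categories b ON a.category_id = b.id

Result:
name       | category   
-----------+------------
Notebook   | NULL       
Desk       | Electronics
Charger    | NULL       
Headphones | Books      
Keyboard   | Toys       


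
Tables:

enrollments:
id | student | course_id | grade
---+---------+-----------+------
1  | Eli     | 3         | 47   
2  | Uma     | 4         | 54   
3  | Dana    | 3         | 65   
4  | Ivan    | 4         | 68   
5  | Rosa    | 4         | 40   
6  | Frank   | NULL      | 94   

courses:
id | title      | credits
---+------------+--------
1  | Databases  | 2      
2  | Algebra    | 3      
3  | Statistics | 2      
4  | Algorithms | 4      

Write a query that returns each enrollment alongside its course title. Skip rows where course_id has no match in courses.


INNER JOIN keeps only enrollments rows whose course_id matches an id in courses. Walk through each enrollment:
  - enrollment 1 (Eli): course_id=3 -> matches Statistics
  - enrollment 2 (Uma): course_id=4 -> matches Algorithms
  - enrollment 3 (Dana): course_id=3 -> matches Statistics
  - enrollment 4 (Ivan): course_id=4 -> matches Algorithms
  - enrollment 5 (Rosa): course_id=4 -> matches Algorithms
  - enrollment 6 (Frank): course_id=NULL, no match -> dropped
So 1 of 6 rows is dropped.

SQL:
SELECT a.student, b.title AS course
FROM enrollments a
INNER JOIN courses b ON a.course_id = b.id

Result:
student | course    
--------+-----------
Eli     | Statistics
Uma     | Algorithms
Dana    | Statistics
Ivan    | Algorithms
Rosa    | Algorithms


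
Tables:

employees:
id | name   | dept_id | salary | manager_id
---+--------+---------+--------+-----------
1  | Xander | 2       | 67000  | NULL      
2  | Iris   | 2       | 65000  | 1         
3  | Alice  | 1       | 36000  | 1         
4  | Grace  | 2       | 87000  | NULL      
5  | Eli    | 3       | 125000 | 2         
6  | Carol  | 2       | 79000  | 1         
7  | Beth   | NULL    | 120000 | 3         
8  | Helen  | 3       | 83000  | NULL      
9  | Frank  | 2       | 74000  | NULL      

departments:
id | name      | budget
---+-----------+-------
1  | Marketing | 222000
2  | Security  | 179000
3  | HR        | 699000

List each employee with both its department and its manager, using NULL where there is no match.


Two LEFT JOINs from the same base table employees: one to departments via dept_id, one to employees itself via manager_id. Both are LEFT so every employee is preserved.
Match against departments:
  - employee 1 (Xander): dept_id=2 -> matches Security
  - employee 2 (Iris): dept_id=2 -> matches Security
  - employee 3 (Alice): dept_id=1 -> matches Marketing
  - employee 4 (Grace): dept_id=2 -> matches Security
  - employee 5 (Eli): dept_id=3 -> matches HR
  - employee 6 (Carol): dept_id=2 -> matches Security
  - employee 7 (Beth): dept_id=NULL, no match -> kept with NULL
  - employee 8 (Helen): dept_id=3 -> matches HR
  - employee 9 (Frank): dept_id=2 -> matches Security
Match against employees (self):
  - employee 1 (Xander): manager_id=NULL -> NULL
  - employee 2 (Iris): manager_id=1 -> Xander
  - employee 3 (Alice): manager_id=1 -> Xander
  - employee 4 (Grace): manager_id=NULL -> NULL
  - employee 5 (Eli): manager_id=2 -> Iris
  - employee 6 (Carol): manager_id=1 -> Xander
  - employee 7 (Beth): manager_id=3 -> Alice
  - employee 8 (Helen): manager_id=NULL -> NULL
  - employee 9 (Frank): manager_id=NULL -> NULL

SQL:
SELECT a.name, b.name AS department, c.name AS manager
FROM employees a
LEFT JOIN departments b ON a.dept_id = b.id
LEFT JOIN employees c ON a.manager_id = c.id

Result:
name   | department | manager
-------+------------+--------
Xander | Security   | NULL   
Iris   | Security   | Xander 
Alice  | Marketing  | Xander 
Grace  | Security   | NULL   
Eli    | HR         | Iris   
Carol  | Security   | Xander 
Beth   | NULL       | Alice  
Helen  | HR         | NULL   
Frank  | Security   | NULL   


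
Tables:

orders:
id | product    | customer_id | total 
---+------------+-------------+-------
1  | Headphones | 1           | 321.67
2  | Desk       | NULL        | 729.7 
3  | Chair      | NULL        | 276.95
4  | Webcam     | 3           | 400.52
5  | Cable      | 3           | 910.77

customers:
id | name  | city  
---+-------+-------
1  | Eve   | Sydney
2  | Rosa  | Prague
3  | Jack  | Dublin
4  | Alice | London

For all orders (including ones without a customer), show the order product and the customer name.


LEFT JOIN keeps every row from orders (the left table); where customer_id has no match in customers, the customer columns become NULL. Walk through each order:
  - order 1 (Headphones): customer_id=1 -> matches Eve
  - order 2 (Desk): customer_id=NULL, no match -> kept with NULL
  - order 3 (Chair): customer_id=NULL, no match -> kept with NULL
  - order 4 (Webcam): customer_id=3 -> matches Jack
  - order 5 (Cable): customer_id=3 -> matches Jack
All 5 rows appear; 2 have NULL customer.

SQL:
SELECT a.product, b.name AS customer
FROM orders a
LEFT JOIN customers b ON a.customer_id = b.id

Result:
product    | customer
-----------+---------
Headphones | Eve     
Desk       | NULL    
Chair      | NULL    
Webcam     | Jack    
Cable      | Jack    


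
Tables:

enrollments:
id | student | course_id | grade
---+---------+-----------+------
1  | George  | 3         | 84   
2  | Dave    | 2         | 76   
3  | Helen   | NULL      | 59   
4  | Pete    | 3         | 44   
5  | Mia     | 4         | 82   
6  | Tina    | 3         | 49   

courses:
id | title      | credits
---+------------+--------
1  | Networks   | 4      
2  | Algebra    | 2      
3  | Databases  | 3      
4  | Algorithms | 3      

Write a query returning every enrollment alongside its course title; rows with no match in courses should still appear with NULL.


LEFT JOIN keeps every row from enrollments (the left table); where course_id has no match in courses, the course columns become NULL. Walk through each enrollment:
  - enrollment 1 (George): course_id=3 -> matches Databases
  - enrollment 2 (Dave): course_id=2 -> matches Algebra
  - enrollment 3 (Helen): course_id=NULL, no match -> kept with NULL
  - enrollment 4 (Pete): course_id=3 -> matches Databases
  - enrollment 5 (Mia): course_id=4 -> matches Algorithms
  - enrollment 6 (Tina): course_id=3 -> matches Databases
All 6 rows appear; 1 has NULL course.

SQL:
SELECT a.student, b.title AS course
FROM enrollments a
LEFT JOIN courses b ON a.course_id = b.id

Result:
student | course    
--------+-----------
George  | Databases 
Dave    | Algebra   
Helen   | NULL      
Pete    | Databases 
Mia     | Algorithms
Tina    | Databases 


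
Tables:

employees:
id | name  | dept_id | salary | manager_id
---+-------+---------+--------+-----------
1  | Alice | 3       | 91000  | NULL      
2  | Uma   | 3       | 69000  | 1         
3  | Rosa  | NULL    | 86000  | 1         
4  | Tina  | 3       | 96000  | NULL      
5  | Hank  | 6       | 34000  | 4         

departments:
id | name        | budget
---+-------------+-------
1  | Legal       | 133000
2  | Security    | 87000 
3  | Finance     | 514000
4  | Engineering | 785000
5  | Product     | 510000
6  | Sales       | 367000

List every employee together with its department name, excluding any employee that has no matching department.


INNER JOIN keeps only employees rows whose dept_id matches an id in departments. Walk through each employee:
  - employee 1 (Alice): dept_id=3 -> matches Finance
  - employee 2 (Uma): dept_id=3 -> matches Finance
  - employee 3 (Rosa): dept_id=NULL, no match -> dropped
  - employee 4 (Tina): dept_id=3 -> matches Finance
  - employee 5 (Hank): dept_id=6 -> matches Sales
So 1 of 5 rows is dropped.

SQL:
SELECT a.name, b.name AS department
FROM employees a
INNER JOIN departments b ON a.dept_id = b.id

Result:
name  | department
------+-----------
Alice | Finance   
Uma   | Finance   
Tina  | Finance   
Hank  | Sales     


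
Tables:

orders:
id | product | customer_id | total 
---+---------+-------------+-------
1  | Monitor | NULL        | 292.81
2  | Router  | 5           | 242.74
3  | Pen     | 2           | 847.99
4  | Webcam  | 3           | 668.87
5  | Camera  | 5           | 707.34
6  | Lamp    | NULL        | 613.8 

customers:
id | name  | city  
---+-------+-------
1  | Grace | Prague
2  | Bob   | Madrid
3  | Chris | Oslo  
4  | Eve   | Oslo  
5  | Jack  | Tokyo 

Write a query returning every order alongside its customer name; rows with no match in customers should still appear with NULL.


LEFT JOIN keeps every row from orders (the left table); where customer_id has no match in customers, the customer columns become NULL. Walk through each order:
  - order 1 (Monitor): customer_id=NULL, no match -> kept with NULL
  - order 2 (Router): customer_id=5 -> matches Jack
  - order 3 (Pen): customer_id=2 -> matches Bob
  - order 4 (Webcam): customer_id=3 -> matches Chris
  - order 5 (Camera): customer_id=5 -> matches Jack
  - order 6 (Lamp): customer_id=NULL, no match -> kept with NULL
All 6 rows appear; 2 have NULL customer.

SQL:
SELECT a.product, b.name AS customer
FROM orders a
LEFT JOIN customers b ON a.customer_id = b.id

Result:
product | customer
--------+---------
Monitor | NULL    
Router  | Jack    
Pen     | Bob     
Webcam  | Chris   
Camera  | Jack    
Lamp    | NULL    


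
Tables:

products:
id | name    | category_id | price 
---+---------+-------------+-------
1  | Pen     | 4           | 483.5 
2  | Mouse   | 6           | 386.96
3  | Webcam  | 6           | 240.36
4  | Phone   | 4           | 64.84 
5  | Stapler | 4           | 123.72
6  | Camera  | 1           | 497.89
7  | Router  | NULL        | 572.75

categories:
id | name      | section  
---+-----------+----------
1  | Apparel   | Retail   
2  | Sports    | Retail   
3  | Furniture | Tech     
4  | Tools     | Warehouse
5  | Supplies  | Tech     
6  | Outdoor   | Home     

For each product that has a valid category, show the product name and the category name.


INNER JOIN keeps only products rows whose category_id matches an id in categories. Walk through each product:
  - product 1 (Pen): category_id=4 -> matches Tools
  - product 2 (Mouse): category_id=6 -> matches Outdoor
  - product 3 (Webcam): category_id=6 -> matches Outdoor
  - product 4 (Phone): category_id=4 -> matches Tools
  - product 5 (Stapler): category_id=4 -> matches Tools
  - product 6 (Camera): category_id=1 -> matches Apparel
  - product 7 (Router): category_id=NULL, no match -> dropped
So 1 of 7 rows is dropped.

SQL:
SELECT a.name, b.name AS category
FROM products a
INNER JOIN categories b ON a.category_id = b.id

Result:
name    | category
--------+---------
Pen     | Tools   
Mouse   | Outdoor 
Webcam  | Outdoor 
Phone   | Tools   
Stapler | Tools   
Camera  | Apparel 


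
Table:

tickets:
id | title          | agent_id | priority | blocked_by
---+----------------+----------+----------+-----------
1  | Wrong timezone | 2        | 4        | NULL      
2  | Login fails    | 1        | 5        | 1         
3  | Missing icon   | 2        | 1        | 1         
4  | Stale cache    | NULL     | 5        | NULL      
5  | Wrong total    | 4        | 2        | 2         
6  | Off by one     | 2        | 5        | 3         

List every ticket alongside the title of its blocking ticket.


This is a self-join: tickets is joined to a second copy of itself, matching each row's blocked_by to another row's id. Use LEFT JOIN so rows with blocked_by=NULL are kept.
  - ticket 1 (Wrong timezone): blocked_by=NULL -> NULL
  - ticket 2 (Login fails): blocked_by=1 -> Wrong timezone
  - ticket 3 (Missing icon): blocked_by=1 -> Wrong timezone
  - ticket 4 (Stale cache): blocked_by=NULL -> NULL
  - ticket 5 (Wrong total): blocked_by=2 -> Login fails
  - ticket 6 (Off by one): blocked_by=3 -> Missing icon

SQL:
SELECT a.title AS item, b.title AS blocked_by
FROM tickets a
LEFT JOIN tickets b ON a.blocked_by = b.id

Result:
item           | blocked_by    
---------------+---------------
Wrong timezone | NULL          
Login fails    | Wrong timezone
Missing icon   | Wrong timezone
Stale cache    | NULL          
Wrong total    | Login fails   
Off by one     | Missing icon  


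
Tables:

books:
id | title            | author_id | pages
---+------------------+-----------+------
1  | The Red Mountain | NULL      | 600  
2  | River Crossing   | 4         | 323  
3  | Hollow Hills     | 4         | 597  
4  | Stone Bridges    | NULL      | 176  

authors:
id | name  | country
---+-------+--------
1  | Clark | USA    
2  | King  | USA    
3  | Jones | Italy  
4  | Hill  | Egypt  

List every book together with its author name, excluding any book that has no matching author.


INNER JOIN keeps only books rows whose author_id matches an id in authors. Walk through each book:
  - book 1 (The Red Mountain): author_id=NULL, no match -> dropped
  - book 2 (River Crossing): author_id=4 -> matches Hill
  - book 3 (Hollow Hills): author_id=4 -> matches Hill
  - book 4 (Stone Bridges): author_id=NULL, no match -> dropped
So 2 of 4 rows are dropped.

SQL:
SELECT a.title, b.name AS author
FROM books a
INNER JOIN authors b ON a.author_id = b.id

Result:
title          | author
---------------+-------
River Crossing | Hill  
Hollow Hills   | Hill  


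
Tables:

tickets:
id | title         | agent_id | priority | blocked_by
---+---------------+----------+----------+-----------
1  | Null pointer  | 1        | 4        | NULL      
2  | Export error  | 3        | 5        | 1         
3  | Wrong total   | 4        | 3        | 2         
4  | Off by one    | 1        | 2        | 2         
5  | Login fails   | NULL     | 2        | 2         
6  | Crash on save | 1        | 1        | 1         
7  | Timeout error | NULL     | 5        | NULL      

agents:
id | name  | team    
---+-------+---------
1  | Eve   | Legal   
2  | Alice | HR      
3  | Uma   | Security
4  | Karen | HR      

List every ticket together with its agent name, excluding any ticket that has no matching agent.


INNER JOIN keeps only tickets rows whose agent_id matches an id in agents. Walk through each ticket:
  - ticket 1 (Null pointer): agent_id=1 -> matches Eve
  - ticket 2 (Export error): agent_id=3 -> matches Uma
  - ticket 3 (Wrong total): agent_id=4 -> matches Karen
  - ticket 4 (Off by one): agent_id=1 -> matches Eve
  - ticket 5 (Login fails): agent_id=NULL, no match -> dropped
  - ticket 6 (Crash on save): agent_id=1 -> matches Eve
  - ticket 7 (Timeout error): agent_id=NULL, no match -> dropped
So 2 of 7 rows are dropped.

SQL:
SELECT a.title, b.name AS agent
FROM tickets a
INNER JOIN agents b ON a.agent_id = b.id

Result:
title         | agent
--------------+------
Null pointer  | Eve  
Export error  | Uma  
Wrong total   | Karen
Off by one    | Eve  
Crash on save | Eve  


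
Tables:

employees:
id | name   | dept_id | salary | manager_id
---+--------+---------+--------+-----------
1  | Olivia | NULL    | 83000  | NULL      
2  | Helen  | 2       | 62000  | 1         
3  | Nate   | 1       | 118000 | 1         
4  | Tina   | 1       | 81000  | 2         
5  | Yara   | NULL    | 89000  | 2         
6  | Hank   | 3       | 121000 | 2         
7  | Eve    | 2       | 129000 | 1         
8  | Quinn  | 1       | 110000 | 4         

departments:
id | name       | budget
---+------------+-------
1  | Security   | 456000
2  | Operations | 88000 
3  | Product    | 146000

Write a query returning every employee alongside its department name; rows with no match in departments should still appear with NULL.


LEFT JOIN keeps every row from employees (the left table); where dept_id has no match in departments, the department columns become NULL. Walk through each employee:
  - employee 1 (Olivia): dept_id=NULL, no match -> kept with NULL
  - employee 2 (Helen): dept_id=2 -> matches Operations
  - employee 3 (Nate): dept_id=1 -> matches Security
  - employee 4 (Tina): dept_id=1 -> matches Security
  - employee 5 (Yara): dept_id=NULL, no match -> kept with NULL
  - employee 6 (Hank): dept_id=3 -> matches Product
  - employee 7 (Eve): dept_id=2 -> matches Operations
  - employee 8 (Quinn): dept_id=1 -> matches Security
All 8 rows appear; 2 have NULL department.

SQL:
SELECT a.name, b.name AS department
FROM employees a
LEFT JOIN departments b ON a.dept_id = b.id

Result:
name   | department
-------+-----------
Olivia | NULL      
Helen  | Operations
Nate   | Security  
Tina   | Security  
Yara   | NULL      
Hank   | Product   
Eve    | Operations
Quinn  | Security  


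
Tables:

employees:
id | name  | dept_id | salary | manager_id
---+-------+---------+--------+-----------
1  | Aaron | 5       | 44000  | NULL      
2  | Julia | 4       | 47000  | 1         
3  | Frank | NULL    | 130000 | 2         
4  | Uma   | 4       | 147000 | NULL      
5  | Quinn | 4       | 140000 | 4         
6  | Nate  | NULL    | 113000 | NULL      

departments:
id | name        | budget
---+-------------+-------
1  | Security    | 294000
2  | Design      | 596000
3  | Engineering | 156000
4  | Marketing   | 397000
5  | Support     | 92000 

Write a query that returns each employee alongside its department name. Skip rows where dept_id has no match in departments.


INNER JOIN keeps only employees rows whose dept_id matches an id in departments. Walk through each employee:
  - employee 1 (Aaron): dept_id=5 -> matches Support
  - employee 2 (Julia): dept_id=4 -> matches Marketing
  - employee 3 (Frank): dept_id=NULL, no match -> dropped
  - employee 4 (Uma): dept_id=4 -> matches Marketing
  - employee 5 (Quinn): dept_id=4 -> matches Marketing
  - employee 6 (Nate): dept_id=NULL, no match -> dropped
So 2 of 6 rows are dropped.

SQL:
SELECT a.name, b.name AS department
FROM employees a
INNER JOIN departments b ON a.dept_id = b.id

Result:
name  | department
------+-----------
Aaron | Support   
Julia | Marketing 
Uma   | Marketing 
Quinn | Marketing 


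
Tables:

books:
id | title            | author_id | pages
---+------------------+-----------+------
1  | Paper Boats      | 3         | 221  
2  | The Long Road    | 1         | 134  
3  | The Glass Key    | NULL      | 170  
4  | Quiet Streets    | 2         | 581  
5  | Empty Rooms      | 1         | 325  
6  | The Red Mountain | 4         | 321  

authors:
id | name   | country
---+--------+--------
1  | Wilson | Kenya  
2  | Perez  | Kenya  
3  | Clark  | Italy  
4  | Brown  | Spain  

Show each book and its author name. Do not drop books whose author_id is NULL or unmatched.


LEFT JOIN keeps every row from books (the left table); where author_id has no match in authors, the author columns become NULL. Walk through each book:
  - book 1 (Paper Boats): author_id=3 -> matches Clark
  - book 2 (The Long Road): author_id=1 -> matches Wilson
  - book 3 (The Glass Key): author_id=NULL, no match -> kept with NULL
  - book 4 (Quiet Streets): author_id=2 -> matches Perez
  - book 5 (Empty Rooms): author_id=1 -> matches Wilson
  - book 6 (The Red Mountain): author_id=4 -> matches Brown
All 6 rows appear; 1 has NULL author.

SQL:
SELECT a.title, b.name AS author
FROM books a
LEFT JOIN authors b ON a.author_id = b.id

Result:
title            | author
-----------------+-------
Paper Boats      | Clark 
The Long Road    | Wilson
The Glass Key    | NULL  
Quiet Streets    | Perez 
Empty Rooms      | Wilson
The Red Mountain | Brown 


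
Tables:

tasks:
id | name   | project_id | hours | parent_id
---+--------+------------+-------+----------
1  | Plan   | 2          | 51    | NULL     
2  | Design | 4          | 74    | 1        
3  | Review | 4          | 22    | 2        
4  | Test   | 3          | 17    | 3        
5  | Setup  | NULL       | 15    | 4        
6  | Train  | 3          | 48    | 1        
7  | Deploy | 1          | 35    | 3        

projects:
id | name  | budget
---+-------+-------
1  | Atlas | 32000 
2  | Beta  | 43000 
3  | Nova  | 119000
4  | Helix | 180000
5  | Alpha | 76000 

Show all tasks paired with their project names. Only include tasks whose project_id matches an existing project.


INNER JOIN keeps only tasks rows whose project_id matches an id in projects. Walk through each task:
  - task 1 (Plan): project_id=2 -> matches Beta
  - task 2 (Design): project_id=4 -> matches Helix
  - task 3 (Review): project_id=4 -> matches Helix
  - task 4 (Test): project_id=3 -> matches Nova
  - task 5 (Setup): project_id=NULL, no match -> dropped
  - task 6 (Train): project_id=3 -> matches Nova
  - task 7 (Deploy): project_id=1 -> matches Atlas
So 1 of 7 rows is dropped.

SQL:
SELECT a.name, b.name AS project
FROM tasks a
INNER JOIN projects b ON a.project_id = b.id

Result:
name   | project
-------+--------
Plan   | Beta   
Design | Helix  
Review | Helix  
Test   | Nova   
Train  | Nova   
Deploy | Atlas  


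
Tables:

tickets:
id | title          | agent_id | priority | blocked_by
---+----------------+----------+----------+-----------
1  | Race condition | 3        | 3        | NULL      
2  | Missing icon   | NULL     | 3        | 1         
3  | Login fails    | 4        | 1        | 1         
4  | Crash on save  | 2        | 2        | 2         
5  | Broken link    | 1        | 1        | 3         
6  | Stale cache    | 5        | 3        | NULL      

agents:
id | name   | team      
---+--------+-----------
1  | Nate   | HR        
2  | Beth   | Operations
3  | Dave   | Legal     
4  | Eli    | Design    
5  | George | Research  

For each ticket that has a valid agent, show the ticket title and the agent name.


INNER JOIN keeps only tickets rows whose agent_id matches an id in agents. Walk through each ticket:
  - ticket 1 (Race condition): agent_id=3 -> matches Dave
  - ticket 2 (Missing icon): agent_id=NULL, no match -> dropped
  - ticket 3 (Login fails): agent_id=4 -> matches Eli
  - ticket 4 (Crash on save): agent_id=2 -> matches Beth
  - ticket 5 (Broken link): agent_id=1 -> matches Nate
  - ticket 6 (Stale cache): agent_id=5 -> matches George
So 1 of 6 rows is dropped.

SQL:
SELECT a.title, b.name AS agent
FROM tickets a
INNER JOIN agents b ON a.agent_id = b.id

Result:
title          | agent 
---------------+-------
Race condition | Dave  
Login fails    | Eli   
Crash on save  | Beth  
Broken link    | Nate  
Stale cache    | George


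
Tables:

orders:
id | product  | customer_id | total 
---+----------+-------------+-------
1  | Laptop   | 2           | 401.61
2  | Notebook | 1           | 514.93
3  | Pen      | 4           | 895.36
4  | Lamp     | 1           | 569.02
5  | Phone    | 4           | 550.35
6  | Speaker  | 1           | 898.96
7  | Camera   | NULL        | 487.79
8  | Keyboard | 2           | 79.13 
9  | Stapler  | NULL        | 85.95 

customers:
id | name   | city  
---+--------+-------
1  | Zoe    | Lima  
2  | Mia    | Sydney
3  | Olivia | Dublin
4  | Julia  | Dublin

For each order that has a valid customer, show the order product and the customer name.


INNER JOIN keeps only orders rows whose customer_id matches an id in customers. Walk through each order:
  - order 1 (Laptop): customer_id=2 -> matches Mia
  - order 2 (Notebook): customer_id=1 -> matches Zoe
  - order 3 (Pen): customer_id=4 -> matches Julia
  - order 4 (Lamp): customer_id=1 -> matches Zoe
  - order 5 (Phone): customer_id=4 -> matches Julia
  - order 6 (Speaker): customer_id=1 -> matches Zoe
  - order 7 (Camera): customer_id=NULL, no match -> dropped
  - order 8 (Keyboard): customer_id=2 -> matches Mia
  - order 9 (Stapler): customer_id=NULL, no match -> dropped
So 2 of 9 rows are dropped.

SQL:
SELECT a.product, b.name AS customer
FROM orders a
INNER JOIN customers b ON a.customer_id = b.id

Result:
product  | customer
---------+---------
Laptop   | Mia     
Notebook | Zoe     
Pen      | Julia   
Lamp     | Zoe     
Phone    | Julia   
Speaker  | Zoe     
Keyboard | Mia     


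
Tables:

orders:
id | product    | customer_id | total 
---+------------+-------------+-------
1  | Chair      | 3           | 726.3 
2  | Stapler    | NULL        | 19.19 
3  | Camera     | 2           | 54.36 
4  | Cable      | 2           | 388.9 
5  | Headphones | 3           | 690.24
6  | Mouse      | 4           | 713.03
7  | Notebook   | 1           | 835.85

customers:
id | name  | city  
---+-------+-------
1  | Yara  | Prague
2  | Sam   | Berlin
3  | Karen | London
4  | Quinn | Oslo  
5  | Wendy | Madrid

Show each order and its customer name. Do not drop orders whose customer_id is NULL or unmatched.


LEFT JOIN keeps every row from orders (the left table); where customer_id has no match in customers, the customer columns become NULL. Walk through each order:
  - order 1 (Chair): customer_id=3 -> matches Karen
  - order 2 (Stapler): customer_id=NULL, no match -> kept with NULL
  - order 3 (Camera): customer_id=2 -> matches Sam
  - order 4 (Cable): customer_id=2 -> matches Sam
  - order 5 (Headphones): customer_id=3 -> matches Karen
  - order 6 (Mouse): customer_id=4 -> matches Quinn
  - order 7 (Notebook): customer_id=1 -> matches Yara
All 7 rows appear; 1 has NULL customer.

SQL:
SELECT a.product, b.name AS customer
FROM orders a
LEFT JOIN customers b ON a.customer_id = b.id

Result:
product    | customer
-----------+---------
Chair      | Karen   
Stapler    | NULL    
Camera     | Sam     
Cable      | Sam     
Headphones | Karen   
Mouse      | Quinn   
Notebook   | Yara    


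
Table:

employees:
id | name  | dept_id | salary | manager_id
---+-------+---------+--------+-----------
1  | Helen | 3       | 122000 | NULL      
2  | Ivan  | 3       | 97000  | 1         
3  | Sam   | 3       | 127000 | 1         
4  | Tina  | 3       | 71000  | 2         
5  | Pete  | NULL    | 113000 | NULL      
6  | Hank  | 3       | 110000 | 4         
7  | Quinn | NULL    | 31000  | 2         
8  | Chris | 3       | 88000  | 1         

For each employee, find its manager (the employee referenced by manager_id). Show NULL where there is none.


This is a self-join: employees is joined to a second copy of itself, matching each row's manager_id to another row's id. Use LEFT JOIN so rows with manager_id=NULL are kept.
  - employee 1 (Helen): manager_id=NULL -> NULL
  - employee 2 (Ivan): manager_id=1 -> Helen
  - employee 3 (Sam): manager_id=1 -> Helen
  - employee 4 (Tina): manager_id=2 -> Ivan
  - employee 5 (Pete): manager_id=NULL -> NULL
  - employee 6 (Hank): manager_id=4 -> Tina
  - employee 7 (Quinn): manager_id=2 -> Ivan
  - employee 8 (Chris): manager_id=1 -> Helen

SQL:
SELECT a.name AS item, b.name AS manager
FROM employees a
LEFT JOIN employees b ON a.manager_id = b.id

Result:
item  | manager
------+--------
Helen | NULL   
Ivan  | Helen  
Sam   | Helen  
Tina  | Ivan   
Pete  | NULL   
Hank  | Tina   
Quinn | Ivan   
Chris | Helen  


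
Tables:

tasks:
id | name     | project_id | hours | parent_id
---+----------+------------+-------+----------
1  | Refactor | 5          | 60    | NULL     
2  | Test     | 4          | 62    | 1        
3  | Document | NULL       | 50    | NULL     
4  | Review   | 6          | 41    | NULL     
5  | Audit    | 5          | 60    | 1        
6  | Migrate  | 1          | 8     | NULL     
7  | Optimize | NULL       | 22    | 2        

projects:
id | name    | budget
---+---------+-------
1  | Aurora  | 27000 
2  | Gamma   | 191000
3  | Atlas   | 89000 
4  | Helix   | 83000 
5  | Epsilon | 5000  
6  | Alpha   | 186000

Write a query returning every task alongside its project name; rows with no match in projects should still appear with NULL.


LEFT JOIN keeps every row from tasks (the left table); where project_id has no match in projects, the project columns become NULL. Walk through each task:
  - task 1 (Refactor): project_id=5 -> matches Epsilon
  - task 2 (Test): project_id=4 -> matches Helix
  - task 3 (Document): project_id=NULL, no match -> kept with NULL
  - task 4 (Review): project_id=6 -> matches Alpha
  - task 5 (Audit): project_id=5 -> matches Epsilon
  - task 6 (Migrate): project_id=1 -> matches Aurora
  - task 7 (Optimize): project_id=NULL, no match -> kept with NULL
All 7 rows appear; 2 have NULL project.

SQL:
SELECT a.name, b.name AS project
FROM tasks a
LEFT JOIN projects b ON a.project_id = b.id

Result:
name     | project
---------+--------
Refactor | Epsilon
Test     | Helix  
Document | NULL   
Review   | Alpha  
Audit    | Epsilon
Migrate  | Aurora 
Optimize | NULL   


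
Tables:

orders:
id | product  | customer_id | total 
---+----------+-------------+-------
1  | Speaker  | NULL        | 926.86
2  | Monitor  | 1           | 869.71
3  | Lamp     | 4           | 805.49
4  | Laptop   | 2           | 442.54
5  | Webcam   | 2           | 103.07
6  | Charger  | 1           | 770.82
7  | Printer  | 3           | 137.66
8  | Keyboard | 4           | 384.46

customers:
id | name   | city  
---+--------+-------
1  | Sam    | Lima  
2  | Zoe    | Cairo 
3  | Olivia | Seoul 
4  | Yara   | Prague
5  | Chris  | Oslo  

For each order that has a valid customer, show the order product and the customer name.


INNER JOIN keeps only orders rows whose customer_id matches an id in customers. Walk through each order:
  - order 1 (Speaker): customer_id=NULL, no match -> dropped
  - order 2 (Monitor): customer_id=1 -> matches Sam
  - order 3 (Lamp): customer_id=4 -> matches Yara
  - order 4 (Laptop): customer_id=2 -> matches Zoe
  - order 5 (Webcam): customer_id=2 -> matches Zoe
  - order 6 (Charger): customer_id=1 -> matches Sam
  - order 7 (Printer): customer_id=3 -> matches Olivia
  - order 8 (Keyboard): customer_id=4 -> matches Yara
So 1 of 8 rows is dropped.

SQL:
SELECT a.product, b.name AS customer
FROM orders a
INNER JOIN customers b ON a.customer_id = b.id

Result:
product  | customer
---------+---------
Monitor  | Sam     
Lamp     | Yara    
Laptop   | Zoe     
Webcam   | Zoe     
Charger  | Sam     
Printer  | Olivia  
Keyboard | Yara    


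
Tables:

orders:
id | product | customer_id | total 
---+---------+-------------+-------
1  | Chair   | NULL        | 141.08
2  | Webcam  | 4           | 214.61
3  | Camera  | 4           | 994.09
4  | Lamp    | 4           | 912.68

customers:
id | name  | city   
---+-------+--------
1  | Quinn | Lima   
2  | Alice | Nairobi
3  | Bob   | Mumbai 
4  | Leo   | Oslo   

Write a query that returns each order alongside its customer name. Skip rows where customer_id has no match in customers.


INNER JOIN keeps only orders rows whose customer_id matches an id in customers. Walk through each order:
  - order 1 (Chair): customer_id=NULL, no match -> dropped
  - order 2 (Webcam): customer_id=4 -> matches Leo
  - order 3 (Camera): customer_id=4 -> matches Leo
  - order 4 (Lamp): customer_id=4 -> matches Leo
So 1 of 4 rows is dropped.

SQL:
SELECT a.product, b.name AS customer
FROM orders a
INNER JOIN customers b ON a.customer_id = b.id

Result:
product | customer
--------+---------
Webcam  | Leo     
Camera  | Leo     
Lamp    | Leo     


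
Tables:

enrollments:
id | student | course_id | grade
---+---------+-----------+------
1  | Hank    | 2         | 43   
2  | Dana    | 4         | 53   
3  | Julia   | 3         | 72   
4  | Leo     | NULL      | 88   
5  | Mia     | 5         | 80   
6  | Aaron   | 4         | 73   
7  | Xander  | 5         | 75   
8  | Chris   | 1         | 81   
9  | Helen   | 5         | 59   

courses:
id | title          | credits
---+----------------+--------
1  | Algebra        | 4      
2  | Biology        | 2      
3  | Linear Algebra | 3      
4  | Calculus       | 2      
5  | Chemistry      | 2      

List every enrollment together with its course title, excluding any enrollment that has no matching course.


INNER JOIN keeps only enrollments rows whose course_id matches an id in courses. Walk through each enrollment:
  - enrollment 1 (Hank): course_id=2 -> matches Biology
  - enrollment 2 (Dana): course_id=4 -> matches Calculus
  - enrollment 3 (Julia): course_id=3 -> matches Linear Algebra
  - enrollment 4 (Leo): course_id=NULL, no match -> dropped
  - enrollment 5 (Mia): course_id=5 -> matches Chemistry
  - enrollment 6 (Aaron): course_id=4 -> matches Calculus
  - enrollment 7 (Xander): course_id=5 -> matches Chemistry
  - enrollment 8 (Chris): course_id=1 -> matches Algebra
  - enrollment 9 (Helen): course_id=5 -> matches Chemistry
So 1 of 9 rows is dropped.

SQL:
SELECT a.student, b.title AS course
FROM enrollments a
INNER JOIN courses b ON a.course_id = b.id

Result:
student | course        
--------+---------------
Hank    | Biology       
Dana    | Calculus      
Julia   | Linear Algebra
Mia     | Chemistry     
Aaron   | Calculus      
Xander  | Chemistry     
Chris   | Algebra       
Helen   | Chemistry     
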